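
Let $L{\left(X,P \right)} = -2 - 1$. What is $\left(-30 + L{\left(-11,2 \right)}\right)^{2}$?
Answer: $1089$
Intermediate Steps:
$L{\left(X,P \right)} = -3$
$\left(-30 + L{\left(-11,2 \right)}\right)^{2} = \left(-30 - 3\right)^{2} = \left(-33\right)^{2} = 1089$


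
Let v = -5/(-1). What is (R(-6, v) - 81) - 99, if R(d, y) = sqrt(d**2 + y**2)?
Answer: -180 + sqrt(61) ≈ -172.19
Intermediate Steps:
v = 5 (v = -5*(-1) = 5)
(R(-6, v) - 81) - 99 = (sqrt((-6)**2 + 5**2) - 81) - 99 = (sqrt(36 + 25) - 81) - 99 = (sqrt(61) - 81) - 99 = (-81 + sqrt(61)) - 99 = -180 + sqrt(61)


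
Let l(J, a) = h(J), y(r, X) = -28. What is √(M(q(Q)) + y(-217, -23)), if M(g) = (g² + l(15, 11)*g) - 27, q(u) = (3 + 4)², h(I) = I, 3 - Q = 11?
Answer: √3081 ≈ 55.507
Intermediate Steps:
Q = -8 (Q = 3 - 1*11 = 3 - 11 = -8)
q(u) = 49 (q(u) = 7² = 49)
l(J, a) = J
M(g) = -27 + g² + 15*g (M(g) = (g² + 15*g) - 27 = -27 + g² + 15*g)
√(M(q(Q)) + y(-217, -23)) = √((-27 + 49² + 15*49) - 28) = √((-27 + 2401 + 735) - 28) = √(3109 - 28) = √3081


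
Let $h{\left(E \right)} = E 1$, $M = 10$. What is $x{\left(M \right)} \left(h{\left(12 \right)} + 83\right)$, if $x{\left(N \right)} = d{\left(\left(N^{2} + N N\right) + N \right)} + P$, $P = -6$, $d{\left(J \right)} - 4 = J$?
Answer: $19760$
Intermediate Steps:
$d{\left(J \right)} = 4 + J$
$h{\left(E \right)} = E$
$x{\left(N \right)} = -2 + N + 2 N^{2}$ ($x{\left(N \right)} = \left(4 + \left(\left(N^{2} + N N\right) + N\right)\right) - 6 = \left(4 + \left(\left(N^{2} + N^{2}\right) + N\right)\right) - 6 = \left(4 + \left(2 N^{2} + N\right)\right) - 6 = \left(4 + \left(N + 2 N^{2}\right)\right) - 6 = \left(4 + N + 2 N^{2}\right) - 6 = -2 + N + 2 N^{2}$)
$x{\left(M \right)} \left(h{\left(12 \right)} + 83\right) = \left(-2 + 10 \left(1 + 2 \cdot 10\right)\right) \left(12 + 83\right) = \left(-2 + 10 \left(1 + 20\right)\right) 95 = \left(-2 + 10 \cdot 21\right) 95 = \left(-2 + 210\right) 95 = 208 \cdot 95 = 19760$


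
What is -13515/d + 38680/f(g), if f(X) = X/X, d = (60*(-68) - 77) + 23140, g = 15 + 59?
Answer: 734248925/18983 ≈ 38679.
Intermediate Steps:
g = 74
d = 18983 (d = (-4080 - 77) + 23140 = -4157 + 23140 = 18983)
f(X) = 1
-13515/d + 38680/f(g) = -13515/18983 + 38680/1 = -13515*1/18983 + 38680*1 = -13515/18983 + 38680 = 734248925/18983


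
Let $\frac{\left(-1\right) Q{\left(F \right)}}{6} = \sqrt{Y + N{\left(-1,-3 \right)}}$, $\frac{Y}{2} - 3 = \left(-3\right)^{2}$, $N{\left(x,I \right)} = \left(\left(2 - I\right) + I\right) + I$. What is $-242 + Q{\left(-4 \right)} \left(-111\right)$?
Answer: $-242 + 666 \sqrt{23} \approx 2952.0$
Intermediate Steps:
$N{\left(x,I \right)} = 2 + I$
$Y = 24$ ($Y = 6 + 2 \left(-3\right)^{2} = 6 + 2 \cdot 9 = 6 + 18 = 24$)
$Q{\left(F \right)} = - 6 \sqrt{23}$ ($Q{\left(F \right)} = - 6 \sqrt{24 + \left(2 - 3\right)} = - 6 \sqrt{24 - 1} = - 6 \sqrt{23}$)
$-242 + Q{\left(-4 \right)} \left(-111\right) = -242 + - 6 \sqrt{23} \left(-111\right) = -242 + 666 \sqrt{23}$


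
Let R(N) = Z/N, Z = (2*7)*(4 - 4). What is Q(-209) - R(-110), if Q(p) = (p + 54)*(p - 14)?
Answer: 34565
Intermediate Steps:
Z = 0 (Z = 14*0 = 0)
Q(p) = (-14 + p)*(54 + p) (Q(p) = (54 + p)*(-14 + p) = (-14 + p)*(54 + p))
R(N) = 0 (R(N) = 0/N = 0)
Q(-209) - R(-110) = (-756 + (-209)**2 + 40*(-209)) - 1*0 = (-756 + 43681 - 8360) + 0 = 34565 + 0 = 34565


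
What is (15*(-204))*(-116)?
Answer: 354960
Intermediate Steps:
(15*(-204))*(-116) = -3060*(-116) = 354960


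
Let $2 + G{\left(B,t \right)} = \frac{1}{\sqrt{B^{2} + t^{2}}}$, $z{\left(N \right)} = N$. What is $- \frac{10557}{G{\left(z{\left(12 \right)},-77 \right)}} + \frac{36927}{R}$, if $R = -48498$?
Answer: $\frac{230287950837}{43632034} + \frac{1173 \sqrt{6073}}{2699} \approx 5311.8$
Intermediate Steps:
$G{\left(B,t \right)} = -2 + \frac{1}{\sqrt{B^{2} + t^{2}}}$
$- \frac{10557}{G{\left(z{\left(12 \right)},-77 \right)}} + \frac{36927}{R} = - \frac{10557}{-2 + \frac{1}{\sqrt{12^{2} + \left(-77\right)^{2}}}} + \frac{36927}{-48498} = - \frac{10557}{-2 + \frac{1}{\sqrt{144 + 5929}}} + 36927 \left(- \frac{1}{48498}\right) = - \frac{10557}{-2 + \frac{1}{\sqrt{6073}}} - \frac{12309}{16166} = - \frac{10557}{-2 + \frac{\sqrt{6073}}{6073}} - \frac{12309}{16166} = - \frac{12309}{16166} - \frac{10557}{-2 + \frac{\sqrt{6073}}{6073}}$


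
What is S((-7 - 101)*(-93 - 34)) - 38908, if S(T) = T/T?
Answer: -38907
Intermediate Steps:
S(T) = 1
S((-7 - 101)*(-93 - 34)) - 38908 = 1 - 38908 = -38907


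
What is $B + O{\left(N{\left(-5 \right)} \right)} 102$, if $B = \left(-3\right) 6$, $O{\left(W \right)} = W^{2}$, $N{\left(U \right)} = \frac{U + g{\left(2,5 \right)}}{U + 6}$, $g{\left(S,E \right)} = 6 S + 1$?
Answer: $6510$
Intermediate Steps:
$g{\left(S,E \right)} = 1 + 6 S$
$N{\left(U \right)} = \frac{13 + U}{6 + U}$ ($N{\left(U \right)} = \frac{U + \left(1 + 6 \cdot 2\right)}{U + 6} = \frac{U + \left(1 + 12\right)}{6 + U} = \frac{U + 13}{6 + U} = \frac{13 + U}{6 + U}$)
$B = -18$
$B + O{\left(N{\left(-5 \right)} \right)} 102 = -18 + \left(\frac{13 - 5}{6 - 5}\right)^{2} \cdot 102 = -18 + \left(1^{-1} \cdot 8\right)^{2} \cdot 102 = -18 + \left(1 \cdot 8\right)^{2} \cdot 102 = -18 + 8^{2} \cdot 102 = -18 + 64 \cdot 102 = -18 + 6528 = 6510$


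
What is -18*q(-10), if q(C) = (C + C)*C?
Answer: -3600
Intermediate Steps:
q(C) = 2*C**2 (q(C) = (2*C)*C = 2*C**2)
-18*q(-10) = -36*(-10)**2 = -36*100 = -18*200 = -3600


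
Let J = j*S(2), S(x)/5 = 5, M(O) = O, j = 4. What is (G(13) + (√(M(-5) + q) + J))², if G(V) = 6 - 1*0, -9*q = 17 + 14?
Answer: 101048/9 + 424*I*√19/3 ≈ 11228.0 + 616.06*I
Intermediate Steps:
S(x) = 25 (S(x) = 5*5 = 25)
q = -31/9 (q = -(17 + 14)/9 = -⅑*31 = -31/9 ≈ -3.4444)
G(V) = 6 (G(V) = 6 + 0 = 6)
J = 100 (J = 4*25 = 100)
(G(13) + (√(M(-5) + q) + J))² = (6 + (√(-5 - 31/9) + 100))² = (6 + (√(-76/9) + 100))² = (6 + (2*I*√19/3 + 100))² = (6 + (100 + 2*I*√19/3))² = (106 + 2*I*√19/3)²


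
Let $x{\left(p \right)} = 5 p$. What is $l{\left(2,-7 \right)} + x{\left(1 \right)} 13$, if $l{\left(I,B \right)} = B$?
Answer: $58$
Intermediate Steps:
$l{\left(2,-7 \right)} + x{\left(1 \right)} 13 = -7 + 5 \cdot 1 \cdot 13 = -7 + 5 \cdot 13 = -7 + 65 = 58$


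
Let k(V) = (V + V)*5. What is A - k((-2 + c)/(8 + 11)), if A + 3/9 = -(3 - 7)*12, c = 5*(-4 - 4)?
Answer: 3977/57 ≈ 69.772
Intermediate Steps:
c = -40 (c = 5*(-8) = -40)
k(V) = 10*V (k(V) = (2*V)*5 = 10*V)
A = 143/3 (A = -⅓ - (3 - 7)*12 = -⅓ - (-4)*12 = -⅓ - 1*(-48) = -⅓ + 48 = 143/3 ≈ 47.667)
A - k((-2 + c)/(8 + 11)) = 143/3 - 10*(-2 - 40)/(8 + 11) = 143/3 - 10*(-42/19) = 143/3 - 10*(-42*1/19) = 143/3 - 10*(-42)/19 = 143/3 - 1*(-420/19) = 143/3 + 420/19 = 3977/57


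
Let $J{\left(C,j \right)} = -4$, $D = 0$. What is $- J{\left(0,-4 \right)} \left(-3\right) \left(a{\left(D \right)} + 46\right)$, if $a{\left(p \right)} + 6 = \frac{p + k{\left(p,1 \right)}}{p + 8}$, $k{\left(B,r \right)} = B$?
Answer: $-480$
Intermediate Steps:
$a{\left(p \right)} = -6 + \frac{2 p}{8 + p}$ ($a{\left(p \right)} = -6 + \frac{p + p}{p + 8} = -6 + \frac{2 p}{8 + p}$)
$- J{\left(0,-4 \right)} \left(-3\right) \left(a{\left(D \right)} + 46\right) = \left(-1\right) \left(-4\right) \left(-3\right) \left(\frac{4 \left(-12 - 0\right)}{8 + 0} + 46\right) = 4 \left(-3\right) \left(\frac{4 \left(-12 + 0\right)}{8} + 46\right) = - 12 \left(4 \cdot \frac{1}{8} \left(-12\right) + 46\right) = - 12 \left(-6 + 46\right) = \left(-12\right) 40 = -480$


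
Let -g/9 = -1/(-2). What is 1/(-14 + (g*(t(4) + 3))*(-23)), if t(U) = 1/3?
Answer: 1/331 ≈ 0.0030211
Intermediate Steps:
t(U) = 1/3
g = -9/2 (g = -(-9)/(-2) = -(-9)*(-1)/2 = -9*1/2 = -9/2 ≈ -4.5000)
1/(-14 + (g*(t(4) + 3))*(-23)) = 1/(-14 - 9*(1/3 + 3)/2*(-23)) = 1/(-14 - 9/2*10/3*(-23)) = 1/(-14 - 15*(-23)) = 1/(-14 + 345) = 1/331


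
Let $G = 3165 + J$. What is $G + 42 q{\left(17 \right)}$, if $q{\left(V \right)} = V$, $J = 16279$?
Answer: $20158$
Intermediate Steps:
$G = 19444$ ($G = 3165 + 16279 = 19444$)
$G + 42 q{\left(17 \right)} = 19444 + 42 \cdot 17 = 19444 + 714 = 20158$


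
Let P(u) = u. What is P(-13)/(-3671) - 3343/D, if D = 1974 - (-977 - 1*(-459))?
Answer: -12239757/9148132 ≈ -1.3380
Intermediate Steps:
D = 2492 (D = 1974 - (-977 + 459) = 1974 - 1*(-518) = 1974 + 518 = 2492)
P(-13)/(-3671) - 3343/D = -13/(-3671) - 3343/2492 = -13*(-1/3671) - 3343*1/2492 = 13/3671 - 3343/2492 = -12239757/9148132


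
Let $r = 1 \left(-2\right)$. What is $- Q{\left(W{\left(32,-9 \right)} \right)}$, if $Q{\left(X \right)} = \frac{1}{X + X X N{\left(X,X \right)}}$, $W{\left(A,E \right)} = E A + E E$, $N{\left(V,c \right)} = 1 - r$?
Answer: $- \frac{1}{128340} \approx -7.7918 \cdot 10^{-6}$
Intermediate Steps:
$r = -2$
$N{\left(V,c \right)} = 3$ ($N{\left(V,c \right)} = 1 - -2 = 1 + 2 = 3$)
$W{\left(A,E \right)} = E^{2} + A E$ ($W{\left(A,E \right)} = A E + E^{2} = E^{2} + A E$)
$Q{\left(X \right)} = \frac{1}{X + 3 X^{2}}$ ($Q{\left(X \right)} = \frac{1}{X + X X 3} = \frac{1}{X + X^{2} \cdot 3} = \frac{1}{X + 3 X^{2}}$)
$- Q{\left(W{\left(32,-9 \right)} \right)} = - \frac{1}{- 9 \left(32 - 9\right) \left(1 + 3 \left(- 9 \left(32 - 9\right)\right)\right)} = - \frac{1}{\left(-9\right) 23 \left(1 + 3 \left(\left(-9\right) 23\right)\right)} = - \frac{1}{\left(-207\right) \left(1 + 3 \left(-207\right)\right)} = - \frac{-1}{207 \left(1 - 621\right)} = - \frac{-1}{207 \left(-620\right)} = - \frac{\left(-1\right) \left(-1\right)}{207 \cdot 620} = \left(-1\right) \frac{1}{128340} = - \frac{1}{128340}$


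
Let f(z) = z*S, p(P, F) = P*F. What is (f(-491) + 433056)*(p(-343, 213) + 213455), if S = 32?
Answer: 58593428224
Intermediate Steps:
p(P, F) = F*P
f(z) = 32*z (f(z) = z*32 = 32*z)
(f(-491) + 433056)*(p(-343, 213) + 213455) = (32*(-491) + 433056)*(213*(-343) + 213455) = (-15712 + 433056)*(-73059 + 213455) = 417344*140396 = 58593428224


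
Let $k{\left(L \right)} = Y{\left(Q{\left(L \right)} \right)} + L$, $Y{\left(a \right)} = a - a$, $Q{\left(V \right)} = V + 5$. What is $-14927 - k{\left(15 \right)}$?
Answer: $-14942$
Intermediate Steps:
$Q{\left(V \right)} = 5 + V$
$Y{\left(a \right)} = 0$
$k{\left(L \right)} = L$ ($k{\left(L \right)} = 0 + L = L$)
$-14927 - k{\left(15 \right)} = -14927 - 15 = -14942$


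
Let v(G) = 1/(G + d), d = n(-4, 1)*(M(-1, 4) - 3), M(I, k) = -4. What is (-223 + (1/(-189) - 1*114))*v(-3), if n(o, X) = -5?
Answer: -31847/3024 ≈ -10.531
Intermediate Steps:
d = 35 (d = -5*(-4 - 3) = -5*(-7) = 35)
v(G) = 1/(35 + G) (v(G) = 1/(G + 35) = 1/(35 + G))
(-223 + (1/(-189) - 1*114))*v(-3) = (-223 + (1/(-189) - 1*114))/(35 - 3) = (-223 + (-1/189 - 114))/32 = (-223 - 21547/189)*(1/32) = -63694/189*1/32 = -31847/3024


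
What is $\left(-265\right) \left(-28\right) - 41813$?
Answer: $-34393$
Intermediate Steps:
$\left(-265\right) \left(-28\right) - 41813 = 7420 - 41813 = -34393$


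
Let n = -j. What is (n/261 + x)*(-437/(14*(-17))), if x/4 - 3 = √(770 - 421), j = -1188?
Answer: 104880/3451 + 874*√349/119 ≈ 167.60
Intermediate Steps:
x = 12 + 4*√349 (x = 12 + 4*√(770 - 421) = 12 + 4*√349 ≈ 86.726)
n = 1188 (n = -1*(-1188) = 1188)
(n/261 + x)*(-437/(14*(-17))) = (1188/261 + (12 + 4*√349))*(-437/(14*(-17))) = (1188*(1/261) + (12 + 4*√349))*(-437/(-238)) = (132/29 + (12 + 4*√349))*(-437*(-1/238)) = (480/29 + 4*√349)*(437/238) = 104880/3451 + 874*√349/119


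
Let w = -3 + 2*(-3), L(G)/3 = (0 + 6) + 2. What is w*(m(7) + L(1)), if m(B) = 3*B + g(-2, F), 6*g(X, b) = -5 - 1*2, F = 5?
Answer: -789/2 ≈ -394.50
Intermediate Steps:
g(X, b) = -7/6 (g(X, b) = (-5 - 1*2)/6 = (-5 - 2)/6 = (⅙)*(-7) = -7/6)
L(G) = 24 (L(G) = 3*((0 + 6) + 2) = 3*(6 + 2) = 3*8 = 24)
m(B) = -7/6 + 3*B (m(B) = 3*B - 7/6 = -7/6 + 3*B)
w = -9 (w = -3 - 6 = -9)
w*(m(7) + L(1)) = -9*((-7/6 + 3*7) + 24) = -9*((-7/6 + 21) + 24) = -9*(119/6 + 24) = -9*263/6 = -789/2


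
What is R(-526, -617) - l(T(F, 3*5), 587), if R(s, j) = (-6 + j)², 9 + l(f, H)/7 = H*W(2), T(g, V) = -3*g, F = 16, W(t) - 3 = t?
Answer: 367647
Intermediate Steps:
W(t) = 3 + t
l(f, H) = -63 + 35*H (l(f, H) = -63 + 7*(H*(3 + 2)) = -63 + 7*(H*5) = -63 + 7*(5*H) = -63 + 35*H)
R(-526, -617) - l(T(F, 3*5), 587) = (-6 - 617)² - (-63 + 35*587) = (-623)² - (-63 + 20545) = 388129 - 1*20482 = 388129 - 20482 = 367647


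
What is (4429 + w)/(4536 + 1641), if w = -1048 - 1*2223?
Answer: 386/2059 ≈ 0.18747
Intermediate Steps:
w = -3271 (w = -1048 - 2223 = -3271)
(4429 + w)/(4536 + 1641) = (4429 - 3271)/(4536 + 1641) = 1158/6177 = 1158*(1/6177) = 386/2059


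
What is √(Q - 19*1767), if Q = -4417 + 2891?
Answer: I*√35099 ≈ 187.35*I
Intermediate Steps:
Q = -1526
√(Q - 19*1767) = √(-1526 - 19*1767) = √(-1526 - 33573) = √(-35099) = I*√35099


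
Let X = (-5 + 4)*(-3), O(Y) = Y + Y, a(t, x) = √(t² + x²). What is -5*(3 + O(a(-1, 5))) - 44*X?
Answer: -147 - 10*√26 ≈ -197.99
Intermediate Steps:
O(Y) = 2*Y
X = 3 (X = -1*(-3) = 3)
-5*(3 + O(a(-1, 5))) - 44*X = -5*(3 + 2*√((-1)² + 5²)) - 44*3 = -5*(3 + 2*√(1 + 25)) - 132 = -5*(3 + 2*√26) - 132 = (-15 - 10*√26) - 132 = -147 - 10*√26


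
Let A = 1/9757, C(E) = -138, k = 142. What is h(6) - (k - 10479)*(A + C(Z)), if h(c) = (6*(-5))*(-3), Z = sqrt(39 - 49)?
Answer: -13917530575/9757 ≈ -1.4264e+6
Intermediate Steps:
Z = I*sqrt(10) (Z = sqrt(-10) = I*sqrt(10) ≈ 3.1623*I)
h(c) = 90 (h(c) = -30*(-3) = 90)
A = 1/9757 ≈ 0.00010249
h(6) - (k - 10479)*(A + C(Z)) = 90 - (142 - 10479)*(1/9757 - 138) = 90 - (-10337)*(-1346465)/9757 = 90 - 1*13918408705/9757 = 90 - 13918408705/9757 = -13917530575/9757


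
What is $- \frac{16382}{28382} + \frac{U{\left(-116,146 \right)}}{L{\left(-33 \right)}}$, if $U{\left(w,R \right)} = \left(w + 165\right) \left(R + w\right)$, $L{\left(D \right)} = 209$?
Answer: $\frac{19148851}{2965919} \approx 6.4563$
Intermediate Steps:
$U{\left(w,R \right)} = \left(165 + w\right) \left(R + w\right)$
$- \frac{16382}{28382} + \frac{U{\left(-116,146 \right)}}{L{\left(-33 \right)}} = - \frac{16382}{28382} + \frac{\left(-116\right)^{2} + 165 \cdot 146 + 165 \left(-116\right) + 146 \left(-116\right)}{209} = \left(-16382\right) \frac{1}{28382} + \left(13456 + 24090 - 19140 - 16936\right) \frac{1}{209} = - \frac{8191}{14191} + 1470 \cdot \frac{1}{209} = - \frac{8191}{14191} + \frac{1470}{209} = \frac{19148851}{2965919}$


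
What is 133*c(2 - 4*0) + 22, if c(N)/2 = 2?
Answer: 554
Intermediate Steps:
c(N) = 4 (c(N) = 2*2 = 4)
133*c(2 - 4*0) + 22 = 133*4 + 22 = 532 + 22 = 554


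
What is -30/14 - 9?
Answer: -78/7 ≈ -11.143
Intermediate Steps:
-30/14 - 9 = -5*3/7 - 9 = -15/7 - 9 = -78/7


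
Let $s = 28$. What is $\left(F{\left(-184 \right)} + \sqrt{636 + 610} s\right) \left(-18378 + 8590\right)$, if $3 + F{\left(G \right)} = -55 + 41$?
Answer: $166396 - 274064 \sqrt{1246} \approx -9.5077 \cdot 10^{6}$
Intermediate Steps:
$F{\left(G \right)} = -17$ ($F{\left(G \right)} = -3 + \left(-55 + 41\right) = -3 - 14 = -17$)
$\left(F{\left(-184 \right)} + \sqrt{636 + 610} s\right) \left(-18378 + 8590\right) = \left(-17 + \sqrt{636 + 610} \cdot 28\right) \left(-18378 + 8590\right) = \left(-17 + \sqrt{1246} \cdot 28\right) \left(-9788\right) = \left(-17 + 28 \sqrt{1246}\right) \left(-9788\right) = 166396 - 274064 \sqrt{1246}$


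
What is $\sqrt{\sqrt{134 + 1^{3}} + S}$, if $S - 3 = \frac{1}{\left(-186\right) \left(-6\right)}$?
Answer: $\frac{\sqrt{103819 + 103788 \sqrt{15}}}{186} \approx 3.8236$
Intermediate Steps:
$S = \frac{3349}{1116}$ ($S = 3 + \frac{1}{\left(-186\right) \left(-6\right)} = 3 + \frac{1}{1116} = \frac{3349}{1116} \approx 3.0009$)
$\sqrt{\sqrt{134 + 1^{3}} + S} = \sqrt{\sqrt{134 + 1^{3}} + \frac{3349}{1116}} = \sqrt{\sqrt{134 + 1} + \frac{3349}{1116}} = \sqrt{\sqrt{135} + \frac{3349}{1116}} = \sqrt{3 \sqrt{15} + \frac{3349}{1116}} = \sqrt{\frac{3349}{1116} + 3 \sqrt{15}}$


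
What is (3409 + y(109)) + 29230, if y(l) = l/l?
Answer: 32640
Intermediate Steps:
y(l) = 1
(3409 + y(109)) + 29230 = (3409 + 1) + 29230 = 3410 + 29230 = 32640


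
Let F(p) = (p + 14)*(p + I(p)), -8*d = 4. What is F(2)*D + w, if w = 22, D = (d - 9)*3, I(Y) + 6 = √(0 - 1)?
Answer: 1846 - 456*I ≈ 1846.0 - 456.0*I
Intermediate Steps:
d = -½ (d = -⅛*4 = -½ ≈ -0.50000)
I(Y) = -6 + I (I(Y) = -6 + √(0 - 1) = -6 + √(-1) = -6 + I)
D = -57/2 (D = (-½ - 9)*3 = -19/2*3 = -57/2 ≈ -28.500)
F(p) = (14 + p)*(-6 + I + p) (F(p) = (p + 14)*(p + (-6 + I)) = (14 + p)*(-6 + I + p))
F(2)*D + w = (-84 + 2² + 14*I + 2*(8 + I))*(-57/2) + 22 = (-84 + 4 + 14*I + (16 + 2*I))*(-57/2) + 22 = (-64 + 16*I)*(-57/2) + 22 = (1824 - 456*I) + 22 = 1846 - 456*I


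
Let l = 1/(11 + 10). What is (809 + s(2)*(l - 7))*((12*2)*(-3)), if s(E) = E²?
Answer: -393720/7 ≈ -56246.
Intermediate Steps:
l = 1/21 ≈ 0.047619
(809 + s(2)*(l - 7))*((12*2)*(-3)) = (809 + 2²*(1/21 - 7))*((12*2)*(-3)) = (809 + 4*(-146/21))*(24*(-3)) = (809 - 584/21)*(-72) = (16405/21)*(-72) = -393720/7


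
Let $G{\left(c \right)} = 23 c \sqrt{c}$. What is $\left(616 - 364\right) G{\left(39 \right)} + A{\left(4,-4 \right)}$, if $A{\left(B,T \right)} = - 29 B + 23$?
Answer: $-93 + 226044 \sqrt{39} \approx 1.4116 \cdot 10^{6}$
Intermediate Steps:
$G{\left(c \right)} = 23 c^{\frac{3}{2}}$
$A{\left(B,T \right)} = 23 - 29 B$
$\left(616 - 364\right) G{\left(39 \right)} + A{\left(4,-4 \right)} = \left(616 - 364\right) 23 \cdot 39^{\frac{3}{2}} + \left(23 - 116\right) = 252 \cdot 23 \cdot 39 \sqrt{39} + \left(23 - 116\right) = 252 \cdot 897 \sqrt{39} - 93 = 226044 \sqrt{39} - 93 = -93 + 226044 \sqrt{39}$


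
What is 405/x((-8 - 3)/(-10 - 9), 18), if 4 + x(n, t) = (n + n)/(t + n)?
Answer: -28593/278 ≈ -102.85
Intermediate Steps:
x(n, t) = -4 + 2*n/(n + t) (x(n, t) = -4 + (n + n)/(t + n) = -4 + (2*n)/(n + t) = -4 + 2*n/(n + t))
405/x((-8 - 3)/(-10 - 9), 18) = 405/((2*(-(-8 - 3)/(-10 - 9) - 2*18)/((-8 - 3)/(-10 - 9) + 18))) = 405/((2*(-(-11)/(-19) - 36)/(-11/(-19) + 18))) = 405/((2*(-(-11)*(-1)/19 - 36)/(-11*(-1/19) + 18))) = 405/((2*(-1*11/19 - 36)/(11/19 + 18))) = 405/((2*(-11/19 - 36)/(353/19))) = 405/((2*(19/353)*(-695/19))) = 405/(-1390/353) = 405*(-353/1390) = -28593/278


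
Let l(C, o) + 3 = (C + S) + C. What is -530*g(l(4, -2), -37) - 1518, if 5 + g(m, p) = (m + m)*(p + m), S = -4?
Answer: 39292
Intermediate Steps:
l(C, o) = -7 + 2*C (l(C, o) = -3 + ((C - 4) + C) = -3 + ((-4 + C) + C) = -3 + (-4 + 2*C) = -7 + 2*C)
g(m, p) = -5 + 2*m*(m + p) (g(m, p) = -5 + (m + m)*(p + m) = -5 + (2*m)*(m + p) = -5 + 2*m*(m + p))
-530*g(l(4, -2), -37) - 1518 = -530*(-5 + 2*(-7 + 2*4)² + 2*(-7 + 2*4)*(-37)) - 1518 = -530*(-5 + 2*(-7 + 8)² + 2*(-7 + 8)*(-37)) - 1518 = -530*(-5 + 2*1² + 2*1*(-37)) - 1518 = -530*(-5 + 2*1 - 74) - 1518 = -530*(-5 + 2 - 74) - 1518 = -530*(-77) - 1518 = 40810 - 1518 = 39292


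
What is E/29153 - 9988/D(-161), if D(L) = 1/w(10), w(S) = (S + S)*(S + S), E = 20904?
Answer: -116472044696/29153 ≈ -3.9952e+6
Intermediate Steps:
w(S) = 4*S² (w(S) = (2*S)*(2*S) = 4*S²)
D(L) = 1/400 (D(L) = 1/(4*10²) = 1/(4*100) = 1/400)
E/29153 - 9988/D(-161) = 20904/29153 - 9988/1/400 = 20904*(1/29153) - 9988*400 = 20904/29153 - 3995200 = -116472044696/29153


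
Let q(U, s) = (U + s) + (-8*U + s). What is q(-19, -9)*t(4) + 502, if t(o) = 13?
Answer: 1997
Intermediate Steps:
q(U, s) = -7*U + 2*s (q(U, s) = (U + s) + (s - 8*U) = -7*U + 2*s)
q(-19, -9)*t(4) + 502 = (-7*(-19) + 2*(-9))*13 + 502 = (133 - 18)*13 + 502 = 115*13 + 502 = 1495 + 502 = 1997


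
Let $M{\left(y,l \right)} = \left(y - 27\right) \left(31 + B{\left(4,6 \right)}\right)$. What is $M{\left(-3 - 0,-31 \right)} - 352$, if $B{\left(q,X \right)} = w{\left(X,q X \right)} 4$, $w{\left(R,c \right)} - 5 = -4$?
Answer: $-1402$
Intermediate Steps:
$w{\left(R,c \right)} = 1$ ($w{\left(R,c \right)} = 5 - 4 = 1$)
$B{\left(q,X \right)} = 4$ ($B{\left(q,X \right)} = 1 \cdot 4 = 4$)
$M{\left(y,l \right)} = -945 + 35 y$ ($M{\left(y,l \right)} = \left(y - 27\right) \left(31 + 4\right) = \left(-27 + y\right) 35 = -945 + 35 y$)
$M{\left(-3 - 0,-31 \right)} - 352 = \left(-945 + 35 \left(-3 - 0\right)\right) - 352 = \left(-945 + 35 \left(-3 + 0\right)\right) - 352 = \left(-945 + 35 \left(-3\right)\right) - 352 = \left(-945 - 105\right) - 352 = -1050 - 352 = -1402$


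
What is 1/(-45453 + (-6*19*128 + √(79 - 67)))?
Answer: -20015/1201800671 - 2*√3/3605402013 ≈ -1.6655e-5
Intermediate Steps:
1/(-45453 + (-6*19*128 + √(79 - 67))) = 1/(-45453 + (-114*128 + √12)) = 1/(-45453 + (-14592 + 2*√3)) = 1/(-60045 + 2*√3)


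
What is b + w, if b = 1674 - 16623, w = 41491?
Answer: 26542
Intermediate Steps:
b = -14949
b + w = -14949 + 41491 = 26542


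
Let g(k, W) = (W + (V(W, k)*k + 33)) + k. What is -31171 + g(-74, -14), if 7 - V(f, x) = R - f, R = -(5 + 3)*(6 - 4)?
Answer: -31892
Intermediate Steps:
R = -16 (R = -8*2 = -1*16 = -16)
V(f, x) = 23 + f (V(f, x) = 7 - (-16 - f) = 7 + (16 + f) = 23 + f)
g(k, W) = 33 + W + k + k*(23 + W) (g(k, W) = (W + ((23 + W)*k + 33)) + k = (W + (k*(23 + W) + 33)) + k = (W + (33 + k*(23 + W))) + k = (33 + W + k*(23 + W)) + k = 33 + W + k + k*(23 + W))
-31171 + g(-74, -14) = -31171 + (33 - 14 - 74 - 74*(23 - 14)) = -31171 + (33 - 14 - 74 - 74*9) = -31171 + (33 - 14 - 74 - 666) = -31171 - 721 = -31892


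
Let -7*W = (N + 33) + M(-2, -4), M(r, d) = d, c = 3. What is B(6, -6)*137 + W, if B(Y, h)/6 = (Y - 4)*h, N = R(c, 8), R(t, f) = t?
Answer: -69080/7 ≈ -9868.6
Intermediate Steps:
N = 3
B(Y, h) = 6*h*(-4 + Y) (B(Y, h) = 6*((Y - 4)*h) = 6*((-4 + Y)*h) = 6*(h*(-4 + Y)) = 6*h*(-4 + Y))
W = -32/7 (W = -((3 + 33) - 4)/7 = -(36 - 4)/7 = -⅐*32 = -32/7 ≈ -4.5714)
B(6, -6)*137 + W = (6*(-6)*(-4 + 6))*137 - 32/7 = (6*(-6)*2)*137 - 32/7 = -72*137 - 32/7 = -9864 - 32/7 = -69080/7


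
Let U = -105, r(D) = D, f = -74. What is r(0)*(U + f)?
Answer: 0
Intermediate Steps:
r(0)*(U + f) = 0*(-105 - 74) = 0*(-179) = 0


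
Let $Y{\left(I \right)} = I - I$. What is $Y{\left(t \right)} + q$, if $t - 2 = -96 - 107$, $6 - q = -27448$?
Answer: $27454$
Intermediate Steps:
$q = 27454$ ($q = 6 - -27448 = 6 + 27448 = 27454$)
$t = -201$ ($t = 2 - 203 = -201$)
$Y{\left(I \right)} = 0$
$Y{\left(t \right)} + q = 0 + 27454 = 27454$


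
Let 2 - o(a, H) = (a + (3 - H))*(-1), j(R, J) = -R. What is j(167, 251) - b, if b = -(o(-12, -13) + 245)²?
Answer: 62834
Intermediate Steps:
o(a, H) = 5 + a - H (o(a, H) = 2 - (a + (3 - H))*(-1) = 2 - (3 + a - H)*(-1) = 2 - (-3 + H - a) = 2 + (3 + a - H) = 5 + a - H)
b = -63001 (b = -((5 - 12 - 1*(-13)) + 245)² = -((5 - 12 + 13) + 245)² = -(6 + 245)² = -1*251² = -1*63001 = -63001)
j(167, 251) - b = -1*167 - 1*(-63001) = -167 + 63001 = 62834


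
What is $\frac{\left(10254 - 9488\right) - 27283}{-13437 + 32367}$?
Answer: $- \frac{8839}{6310} \approx -1.4008$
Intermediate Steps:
$\frac{\left(10254 - 9488\right) - 27283}{-13437 + 32367} = \frac{766 - 27283}{18930} = \left(-26517\right) \frac{1}{18930} = - \frac{8839}{6310}$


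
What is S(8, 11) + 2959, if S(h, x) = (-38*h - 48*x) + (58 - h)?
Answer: 2177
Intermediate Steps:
S(h, x) = 58 - 48*x - 39*h (S(h, x) = (-48*x - 38*h) + (58 - h) = 58 - 48*x - 39*h)
S(8, 11) + 2959 = (58 - 48*11 - 39*8) + 2959 = (58 - 528 - 312) + 2959 = -782 + 2959 = 2177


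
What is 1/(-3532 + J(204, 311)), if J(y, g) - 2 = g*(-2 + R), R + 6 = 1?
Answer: -1/5707 ≈ -0.00017522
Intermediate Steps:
R = -5 (R = -6 + 1 = -5)
J(y, g) = 2 - 7*g (J(y, g) = 2 + g*(-2 - 5) = 2 + g*(-7) = 2 - 7*g)
1/(-3532 + J(204, 311)) = 1/(-3532 + (2 - 7*311)) = 1/(-3532 + (2 - 2177)) = 1/(-3532 - 2175) = 1/(-5707) = -1/5707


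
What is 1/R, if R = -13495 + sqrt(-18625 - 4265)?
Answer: -2699/36427583 - I*sqrt(22890)/182137915 ≈ -7.4092e-5 - 8.3066e-7*I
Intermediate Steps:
R = -13495 + I*sqrt(22890) (R = -13495 + sqrt(-22890) = -13495 + I*sqrt(22890) ≈ -13495.0 + 151.29*I)
1/R = 1/(-13495 + I*sqrt(22890))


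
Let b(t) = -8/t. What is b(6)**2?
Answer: 16/9 ≈ 1.7778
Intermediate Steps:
b(6)**2 = (-8/6)**2 = (-8*1/6)**2 = (-4/3)**2 = 16/9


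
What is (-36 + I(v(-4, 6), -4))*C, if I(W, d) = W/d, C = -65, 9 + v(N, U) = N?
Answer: 8515/4 ≈ 2128.8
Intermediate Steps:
v(N, U) = -9 + N
(-36 + I(v(-4, 6), -4))*C = (-36 + (-9 - 4)/(-4))*(-65) = (-36 - 13*(-¼))*(-65) = (-36 + 13/4)*(-65) = -131/4*(-65) = 8515/4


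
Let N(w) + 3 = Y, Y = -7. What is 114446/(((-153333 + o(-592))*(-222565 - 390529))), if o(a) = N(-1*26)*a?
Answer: 57223/45189012911 ≈ 1.2663e-6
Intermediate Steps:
N(w) = -10 (N(w) = -3 - 7 = -10)
o(a) = -10*a
114446/(((-153333 + o(-592))*(-222565 - 390529))) = 114446/(((-153333 - 10*(-592))*(-222565 - 390529))) = 114446/(((-153333 + 5920)*(-613094))) = 114446/((-147413*(-613094))) = 114446/90378025822 = 114446*(1/90378025822) = 57223/45189012911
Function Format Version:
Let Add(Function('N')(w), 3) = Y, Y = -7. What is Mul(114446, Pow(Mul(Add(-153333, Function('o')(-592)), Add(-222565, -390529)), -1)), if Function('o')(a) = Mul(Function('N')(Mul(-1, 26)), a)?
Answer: Rational(57223, 45189012911) ≈ 1.2663e-6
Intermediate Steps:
Function('N')(w) = -10 (Function('N')(w) = Add(-3, -7) = -10)
Function('o')(a) = Mul(-10, a)
Mul(114446, Pow(Mul(Add(-153333, Function('o')(-592)), Add(-222565, -390529)), -1)) = Mul(114446, Pow(Mul(Add(-153333, Mul(-10, -592)), Add(-222565, -390529)), -1)) = Mul(114446, Pow(Mul(Add(-153333, 5920), -613094), -1)) = Mul(114446, Pow(Mul(-147413, -613094), -1)) = Mul(114446, Pow(90378025822, -1)) = Mul(114446, Rational(1, 90378025822)) = Rational(57223, 45189012911)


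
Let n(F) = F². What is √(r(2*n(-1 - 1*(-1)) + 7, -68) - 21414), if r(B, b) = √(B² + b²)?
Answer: √(-21414 + √4673) ≈ 146.1*I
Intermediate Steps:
√(r(2*n(-1 - 1*(-1)) + 7, -68) - 21414) = √(√((2*(-1 - 1*(-1))² + 7)² + (-68)²) - 21414) = √(√((2*(-1 + 1)² + 7)² + 4624) - 21414) = √(√((2*0² + 7)² + 4624) - 21414) = √(√((2*0 + 7)² + 4624) - 21414) = √(√((0 + 7)² + 4624) - 21414) = √(√(7² + 4624) - 21414) = √(√(49 + 4624) - 21414) = √(√4673 - 21414) = √(-21414 + √4673)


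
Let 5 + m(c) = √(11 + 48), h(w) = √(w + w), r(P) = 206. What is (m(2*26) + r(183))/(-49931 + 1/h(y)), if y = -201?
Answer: -4034524662/1002228113923 - 20072262*√59/1002228113923 + I*√23718/1002228113923 + 201*I*√402/1002228113923 ≈ -0.0041794 + 4.1747e-9*I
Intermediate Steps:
h(w) = √2*√w (h(w) = √(2*w) = √2*√w)
m(c) = -5 + √59 (m(c) = -5 + √(11 + 48) = -5 + √59)
(m(2*26) + r(183))/(-49931 + 1/h(y)) = ((-5 + √59) + 206)/(-49931 + 1/(√2*√(-201))) = (201 + √59)/(-49931 + 1/(√2*(I*√201))) = (201 + √59)/(-49931 + 1/(I*√402)) = (201 + √59)/(-49931 - I*√402/402)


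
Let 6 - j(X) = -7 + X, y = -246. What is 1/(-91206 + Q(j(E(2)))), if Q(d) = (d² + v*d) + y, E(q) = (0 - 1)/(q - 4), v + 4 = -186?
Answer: -4/374683 ≈ -1.0676e-5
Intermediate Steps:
v = -190 (v = -4 - 186 = -190)
E(q) = -1/(-4 + q)
j(X) = 13 - X (j(X) = 6 - (-7 + X) = 6 + (7 - X) = 13 - X)
Q(d) = -246 + d² - 190*d (Q(d) = (d² - 190*d) - 246 = -246 + d² - 190*d)
1/(-91206 + Q(j(E(2)))) = 1/(-91206 + (-246 + (13 - (-1)/(-4 + 2))² - 190*(13 - (-1)/(-4 + 2)))) = 1/(-91206 + (-246 + (13 - (-1)/(-2))² - 190*(13 - (-1)/(-2)))) = 1/(-91206 + (-246 + (13 - (-1)*(-1)/2)² - 190*(13 - (-1)*(-1)/2))) = 1/(-91206 + (-246 + (13 - 1*½)² - 190*(13 - 1*½))) = 1/(-91206 + (-246 + (13 - ½)² - 190*(13 - ½))) = 1/(-91206 + (-246 + (25/2)² - 190*25/2)) = 1/(-91206 + (-246 + 625/4 - 2375)) = 1/(-91206 - 9859/4) = 1/(-374683/4) = -4/374683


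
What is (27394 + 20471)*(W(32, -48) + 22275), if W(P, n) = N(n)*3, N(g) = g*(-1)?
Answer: 1073085435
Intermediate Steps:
N(g) = -g
W(P, n) = -3*n (W(P, n) = -n*3 = -3*n)
(27394 + 20471)*(W(32, -48) + 22275) = (27394 + 20471)*(-3*(-48) + 22275) = 47865*(144 + 22275) = 47865*22419 = 1073085435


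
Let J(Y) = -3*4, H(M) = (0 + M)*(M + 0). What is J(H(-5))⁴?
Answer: 20736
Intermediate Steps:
H(M) = M² (H(M) = M*M = M²)
J(Y) = -12
J(H(-5))⁴ = (-12)⁴ = 20736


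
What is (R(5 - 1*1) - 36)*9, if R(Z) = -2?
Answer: -342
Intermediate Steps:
(R(5 - 1*1) - 36)*9 = (-2 - 36)*9 = -38*9 = -342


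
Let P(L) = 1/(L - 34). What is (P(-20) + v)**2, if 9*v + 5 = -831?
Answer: 25170289/2916 ≈ 8631.8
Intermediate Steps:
v = -836/9 (v = -5/9 + (1/9)*(-831) = -5/9 - 277/3 = -836/9 ≈ -92.889)
P(L) = 1/(-34 + L)
(P(-20) + v)**2 = (1/(-34 - 20) - 836/9)**2 = (1/(-54) - 836/9)**2 = (-1/54 - 836/9)**2 = (-5017/54)**2 = 25170289/2916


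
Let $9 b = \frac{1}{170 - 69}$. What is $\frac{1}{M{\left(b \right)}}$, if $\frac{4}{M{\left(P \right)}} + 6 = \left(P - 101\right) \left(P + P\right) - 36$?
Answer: $- \frac{17443709}{1652562} \approx -10.556$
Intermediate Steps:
$b = \frac{1}{909}$ ($b = \frac{1}{9 \left(170 - 69\right)} = \frac{1}{9 \cdot 101} = \frac{1}{9} \cdot \frac{1}{101} = \frac{1}{909} \approx 0.0011001$)
$M{\left(P \right)} = \frac{4}{-42 + 2 P \left(-101 + P\right)}$ ($M{\left(P \right)} = \frac{4}{-6 + \left(\left(P - 101\right) \left(P + P\right) - 36\right)} = \frac{4}{-6 + \left(\left(-101 + P\right) 2 P - 36\right)} = \frac{4}{-6 + \left(2 P \left(-101 + P\right) - 36\right)} = \frac{4}{-6 + \left(-36 + 2 P \left(-101 + P\right)\right)} = \frac{4}{-42 + 2 P \left(-101 + P\right)}$)
$\frac{1}{M{\left(b \right)}} = \frac{1}{2 \frac{1}{-21 + \left(\frac{1}{909}\right)^{2} - \frac{1}{9}}} = \frac{1}{2 \frac{1}{-21 + \frac{1}{826281} - \frac{1}{9}}} = \frac{1}{2 \frac{1}{- \frac{17443709}{826281}}} = \frac{1}{2 \left(- \frac{826281}{17443709}\right)} = \frac{1}{- \frac{1652562}{17443709}} = - \frac{17443709}{1652562}$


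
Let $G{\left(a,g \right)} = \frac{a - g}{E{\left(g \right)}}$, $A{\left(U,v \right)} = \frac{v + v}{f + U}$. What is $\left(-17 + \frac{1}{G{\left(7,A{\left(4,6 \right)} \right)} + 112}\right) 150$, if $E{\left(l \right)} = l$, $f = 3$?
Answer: $- \frac{3519750}{1381} \approx -2548.7$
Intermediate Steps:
$A{\left(U,v \right)} = \frac{2 v}{3 + U}$ ($A{\left(U,v \right)} = \frac{v + v}{3 + U} = \frac{2 v}{3 + U}$)
$G{\left(a,g \right)} = \frac{a - g}{g}$
$\left(-17 + \frac{1}{G{\left(7,A{\left(4,6 \right)} \right)} + 112}\right) 150 = \left(-17 + \frac{1}{\frac{7 - 2 \cdot 6 \frac{1}{3 + 4}}{2 \cdot 6 \frac{1}{3 + 4}} + 112}\right) 150 = \left(-17 + \frac{1}{\frac{7 - 2 \cdot 6 \cdot \frac{1}{7}}{2 \cdot 6 \cdot \frac{1}{7}} + 112}\right) 150 = \left(-17 + \frac{1}{\frac{7 - \frac{12}{7}}{\frac{12}{7}} + 112}\right) 150 = \left(-17 + \frac{1}{\frac{7 \left(7 - \frac{12}{7}\right)}{12} + 112}\right) 150 = \left(-17 + \frac{1}{\frac{7}{12} \cdot \frac{37}{7} + 112}\right) 150 = \left(-17 + \frac{1}{\frac{37}{12} + 112}\right) 150 = \left(-17 + \frac{1}{\frac{1381}{12}}\right) 150 = \left(-17 + \frac{12}{1381}\right) 150 = \left(- \frac{23465}{1381}\right) 150 = - \frac{3519750}{1381}$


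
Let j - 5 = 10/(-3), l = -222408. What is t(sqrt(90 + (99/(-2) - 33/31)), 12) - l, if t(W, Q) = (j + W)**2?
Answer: 124127219/558 + 5*sqrt(151590)/93 ≈ 2.2247e+5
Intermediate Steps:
j = 5/3 (j = 5 + 10/(-3) = 5 + 10*(-1/3) = 5 - 10/3 = 5/3 ≈ 1.6667)
t(W, Q) = (5/3 + W)**2
t(sqrt(90 + (99/(-2) - 33/31)), 12) - l = (5 + 3*sqrt(90 + (99/(-2) - 33/31)))**2/9 - 1*(-222408) = (5 + 3*sqrt(90 + (99*(-1/2) - 33*1/31)))**2/9 + 222408 = (5 + 3*sqrt(90 + (-99/2 - 33/31)))**2/9 + 222408 = (5 + 3*sqrt(90 - 3135/62))**2/9 + 222408 = (5 + 3*sqrt(2445/62))**2/9 + 222408 = (5 + 3*(sqrt(151590)/62))**2/9 + 222408 = (5 + 3*sqrt(151590)/62)**2/9 + 222408 = 222408 + (5 + 3*sqrt(151590)/62)**2/9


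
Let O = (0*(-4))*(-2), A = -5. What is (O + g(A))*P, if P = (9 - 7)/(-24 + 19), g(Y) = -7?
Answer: 14/5 ≈ 2.8000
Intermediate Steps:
P = -⅖ (P = 2/(-5) = 2*(-⅕) = -⅖ ≈ -0.40000)
O = 0 (O = 0*(-2) = 0)
(O + g(A))*P = (0 - 7)*(-⅖) = -7*(-⅖) = 14/5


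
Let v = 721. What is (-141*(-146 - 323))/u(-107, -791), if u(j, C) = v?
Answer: 9447/103 ≈ 91.719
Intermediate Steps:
u(j, C) = 721
(-141*(-146 - 323))/u(-107, -791) = -141*(-146 - 323)/721 = -141*(-469)*(1/721) = 66129*(1/721) = 9447/103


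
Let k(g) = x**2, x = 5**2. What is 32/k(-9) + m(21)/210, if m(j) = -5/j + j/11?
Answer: 179357/3031875 ≈ 0.059157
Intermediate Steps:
x = 25
m(j) = -5/j + j/11 (m(j) = -5/j + j*(1/11) = -5/j + j/11)
k(g) = 625 (k(g) = 25**2 = 625)
32/k(-9) + m(21)/210 = 32/625 + (-5/21 + (1/11)*21)/210 = 32*(1/625) + (-5*1/21 + 21/11)*(1/210) = 32/625 + (-5/21 + 21/11)*(1/210) = 32/625 + (386/231)*(1/210) = 32/625 + 193/24255 = 179357/3031875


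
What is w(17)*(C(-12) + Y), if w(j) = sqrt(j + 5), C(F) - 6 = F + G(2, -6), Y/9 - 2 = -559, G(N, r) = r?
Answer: -5025*sqrt(22) ≈ -23569.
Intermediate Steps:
Y = -5013 (Y = 18 + 9*(-559) = 18 - 5031 = -5013)
C(F) = F (C(F) = 6 + (F - 6) = 6 + (-6 + F) = F)
w(j) = sqrt(5 + j)
w(17)*(C(-12) + Y) = sqrt(5 + 17)*(-12 - 5013) = sqrt(22)*(-5025) = -5025*sqrt(22)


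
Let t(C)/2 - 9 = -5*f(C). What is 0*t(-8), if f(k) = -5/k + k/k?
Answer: 0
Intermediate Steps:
f(k) = 1 - 5/k (f(k) = -5/k + 1 = 1 - 5/k)
t(C) = 18 - 10*(-5 + C)/C (t(C) = 18 + 2*(-5*(-5 + C)/C) = 18 - 10*(-5 + C)/C)
0*t(-8) = 0*(8 + 50/(-8)) = 0*(8 + 50*(-1/8)) = 0*(8 - 25/4) = 0*(7/4) = 0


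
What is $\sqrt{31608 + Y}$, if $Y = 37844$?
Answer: $2 \sqrt{17363} \approx 263.54$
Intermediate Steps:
$\sqrt{31608 + Y} = \sqrt{31608 + 37844} = \sqrt{69452} = 2 \sqrt{17363}$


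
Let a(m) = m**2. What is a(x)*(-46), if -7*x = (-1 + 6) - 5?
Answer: 0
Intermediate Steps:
x = 0 (x = -((-1 + 6) - 5)/7 = -(5 - 5)/7 = -1/7*0 = 0)
a(x)*(-46) = 0**2*(-46) = 0*(-46) = 0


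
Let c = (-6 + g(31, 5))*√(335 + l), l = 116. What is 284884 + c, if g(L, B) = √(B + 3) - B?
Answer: 284884 + √451*(-11 + 2*√2) ≈ 2.8471e+5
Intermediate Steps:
g(L, B) = √(3 + B) - B
c = √451*(-11 + 2*√2) (c = (-6 + (√(3 + 5) - 1*5))*√(335 + 116) = (-6 + (√8 - 5))*√451 = (-6 + (2*√2 - 5))*√451 = (-6 + (-5 + 2*√2))*√451 = (-11 + 2*√2)*√451 = √451*(-11 + 2*√2) ≈ -173.54)
284884 + c = 284884 + √451*(-11 + 2*√2)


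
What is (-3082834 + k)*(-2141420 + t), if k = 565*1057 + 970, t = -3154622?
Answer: 13158858419678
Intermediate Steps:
k = 598175 (k = 597205 + 970 = 598175)
(-3082834 + k)*(-2141420 + t) = (-3082834 + 598175)*(-2141420 - 3154622) = -2484659*(-5296042) = 13158858419678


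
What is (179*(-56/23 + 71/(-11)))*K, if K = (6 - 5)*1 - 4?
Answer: 1207713/253 ≈ 4773.6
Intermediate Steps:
K = -3 (K = 1*1 - 4 = 1 - 4 = -3)
(179*(-56/23 + 71/(-11)))*K = (179*(-56/23 + 71/(-11)))*(-3) = (179*(-56*1/23 + 71*(-1/11)))*(-3) = (179*(-56/23 - 71/11))*(-3) = (179*(-2249/253))*(-3) = -402571/253*(-3) = 1207713/253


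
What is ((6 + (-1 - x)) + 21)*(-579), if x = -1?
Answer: -15633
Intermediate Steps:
((6 + (-1 - x)) + 21)*(-579) = ((6 + (-1 - 1*(-1))) + 21)*(-579) = ((6 + (-1 + 1)) + 21)*(-579) = ((6 + 0) + 21)*(-579) = (6 + 21)*(-579) = 27*(-579) = -15633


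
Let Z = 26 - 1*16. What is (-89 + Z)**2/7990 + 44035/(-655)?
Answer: -69550359/1046690 ≈ -66.448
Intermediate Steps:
Z = 10 (Z = 26 - 16 = 10)
(-89 + Z)**2/7990 + 44035/(-655) = (-89 + 10)**2/7990 + 44035/(-655) = (-79)**2*(1/7990) + 44035*(-1/655) = 6241*(1/7990) - 8807/131 = 6241/7990 - 8807/131 = -69550359/1046690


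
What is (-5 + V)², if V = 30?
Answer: 625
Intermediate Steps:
(-5 + V)² = (-5 + 30)² = 25² = 625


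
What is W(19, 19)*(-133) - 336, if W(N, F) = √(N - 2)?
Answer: -336 - 133*√17 ≈ -884.37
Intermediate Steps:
W(N, F) = √(-2 + N)
W(19, 19)*(-133) - 336 = √(-2 + 19)*(-133) - 336 = √17*(-133) - 336 = -133*√17 - 336 = -336 - 133*√17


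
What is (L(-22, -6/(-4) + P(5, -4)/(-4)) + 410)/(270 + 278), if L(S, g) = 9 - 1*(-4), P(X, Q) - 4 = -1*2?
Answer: 423/548 ≈ 0.77190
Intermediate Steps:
P(X, Q) = 2 (P(X, Q) = 4 - 1*2 = 4 - 2 = 2)
L(S, g) = 13 (L(S, g) = 9 + 4 = 13)
(L(-22, -6/(-4) + P(5, -4)/(-4)) + 410)/(270 + 278) = (13 + 410)/(270 + 278) = 423/548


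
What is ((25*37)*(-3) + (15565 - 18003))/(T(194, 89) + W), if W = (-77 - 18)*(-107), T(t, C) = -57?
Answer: -5213/10108 ≈ -0.51573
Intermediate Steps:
W = 10165 (W = -95*(-107) = 10165)
((25*37)*(-3) + (15565 - 18003))/(T(194, 89) + W) = ((25*37)*(-3) + (15565 - 18003))/(-57 + 10165) = (925*(-3) - 2438)/10108 = (-2775 - 2438)*(1/10108) = -5213*1/10108 = -5213/10108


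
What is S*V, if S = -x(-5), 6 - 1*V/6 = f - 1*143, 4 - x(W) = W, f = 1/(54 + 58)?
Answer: -450549/56 ≈ -8045.5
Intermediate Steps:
f = 1/112 ≈ 0.0089286
x(W) = 4 - W
V = 50061/56 (V = 36 - 6*(1/112 - 1*143) = 36 - 6*(1/112 - 143) = 36 - 6*(-16015/112) = 36 + 48045/56 = 50061/56 ≈ 893.95)
S = -9 (S = -(4 - 1*(-5)) = -(4 + 5) = -1*9 = -9)
S*V = -9*50061/56 = -450549/56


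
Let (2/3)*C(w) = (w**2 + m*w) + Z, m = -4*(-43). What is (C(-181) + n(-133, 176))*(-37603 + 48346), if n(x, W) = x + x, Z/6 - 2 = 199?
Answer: 85653939/2 ≈ 4.2827e+7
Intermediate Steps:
m = 172
Z = 1206 (Z = 12 + 6*199 = 12 + 1194 = 1206)
C(w) = 1809 + 258*w + 3*w**2/2 (C(w) = 3*((w**2 + 172*w) + 1206)/2 = 3*(1206 + w**2 + 172*w)/2 = 1809 + 258*w + 3*w**2/2)
n(x, W) = 2*x
(C(-181) + n(-133, 176))*(-37603 + 48346) = ((1809 + 258*(-181) + (3/2)*(-181)**2) + 2*(-133))*(-37603 + 48346) = ((1809 - 46698 + (3/2)*32761) - 266)*10743 = ((1809 - 46698 + 98283/2) - 266)*10743 = (8505/2 - 266)*10743 = (7973/2)*10743 = 85653939/2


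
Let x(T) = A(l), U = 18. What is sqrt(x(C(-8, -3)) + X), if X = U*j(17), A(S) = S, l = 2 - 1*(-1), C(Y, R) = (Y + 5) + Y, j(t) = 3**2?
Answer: sqrt(165) ≈ 12.845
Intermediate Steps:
j(t) = 9
C(Y, R) = 5 + 2*Y (C(Y, R) = (5 + Y) + Y = 5 + 2*Y)
l = 3 (l = 2 + 1 = 3)
x(T) = 3
X = 162 (X = 18*9 = 162)
sqrt(x(C(-8, -3)) + X) = sqrt(3 + 162) = sqrt(165)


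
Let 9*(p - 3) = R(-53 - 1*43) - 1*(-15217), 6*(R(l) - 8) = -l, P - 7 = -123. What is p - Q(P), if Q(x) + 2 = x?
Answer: 16330/9 ≈ 1814.4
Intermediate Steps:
P = -116 (P = 7 - 123 = -116)
Q(x) = -2 + x
R(l) = 8 - l/6 (R(l) = 8 + (-l)/6 = 8 - l/6)
p = 15268/9 (p = 3 + ((8 - (-53 - 1*43)/6) - 1*(-15217))/9 = 3 + ((8 - (-53 - 43)/6) + 15217)/9 = 3 + ((8 - ⅙*(-96)) + 15217)/9 = 3 + ((8 + 16) + 15217)/9 = 3 + (24 + 15217)/9 = 3 + (⅑)*15241 = 3 + 15241/9 = 15268/9 ≈ 1696.4)
p - Q(P) = 15268/9 - (-2 - 116) = 15268/9 - 1*(-118) = 15268/9 + 118 = 16330/9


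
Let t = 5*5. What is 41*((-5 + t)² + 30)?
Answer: 17630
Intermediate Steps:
t = 25
41*((-5 + t)² + 30) = 41*((-5 + 25)² + 30) = 41*(20² + 30) = 41*(400 + 30) = 41*430 = 17630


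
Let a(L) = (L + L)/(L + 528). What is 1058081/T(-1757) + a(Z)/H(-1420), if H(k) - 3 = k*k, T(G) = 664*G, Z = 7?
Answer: -1141431954580933/1258551402022040 ≈ -0.90694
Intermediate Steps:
H(k) = 3 + k² (H(k) = 3 + k*k = 3 + k²)
a(L) = 2*L/(528 + L) (a(L) = (2*L)/(528 + L) = 2*L/(528 + L))
1058081/T(-1757) + a(Z)/H(-1420) = 1058081/((664*(-1757))) + (2*7/(528 + 7))/(3 + (-1420)²) = 1058081/(-1166648) + (2*7/535)/(3 + 2016400) = 1058081*(-1/1166648) + (2*7*(1/535))/2016403 = -1058081/1166648 + (14/535)*(1/2016403) = -1058081/1166648 + 14/1078775605 = -1141431954580933/1258551402022040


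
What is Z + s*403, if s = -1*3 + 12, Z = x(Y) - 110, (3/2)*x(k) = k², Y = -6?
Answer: 3541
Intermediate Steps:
x(k) = 2*k²/3
Z = -86 (Z = (⅔)*(-6)² - 110 = (⅔)*36 - 110 = 24 - 110 = -86)
s = 9 (s = -3 + 12 = 9)
Z + s*403 = -86 + 9*403 = -86 + 3627 = 3541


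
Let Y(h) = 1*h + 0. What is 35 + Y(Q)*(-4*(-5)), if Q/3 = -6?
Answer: -325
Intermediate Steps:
Q = -18 (Q = 3*(-6) = -18)
Y(h) = h (Y(h) = h + 0 = h)
35 + Y(Q)*(-4*(-5)) = 35 - (-72)*(-5) = 35 - 18*20 = 35 - 360 = -325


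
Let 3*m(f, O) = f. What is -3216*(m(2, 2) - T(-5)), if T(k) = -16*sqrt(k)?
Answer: -2144 - 51456*I*sqrt(5) ≈ -2144.0 - 1.1506e+5*I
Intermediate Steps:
m(f, O) = f/3
-3216*(m(2, 2) - T(-5)) = -3216*((1/3)*2 - (-16)*sqrt(-5)) = -3216*(2/3 - (-16)*I*sqrt(5)) = -3216*(2/3 + 16*I*sqrt(5)) = -2144 - 51456*I*sqrt(5)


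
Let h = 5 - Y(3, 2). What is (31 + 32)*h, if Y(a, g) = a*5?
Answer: -630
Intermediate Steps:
Y(a, g) = 5*a
h = -10 (h = 5 - 5*3 = 5 - 1*15 = 5 - 15 = -10)
(31 + 32)*h = (31 + 32)*(-10) = 63*(-10) = -630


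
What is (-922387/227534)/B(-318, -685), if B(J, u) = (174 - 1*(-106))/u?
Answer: 126367019/12741904 ≈ 9.9174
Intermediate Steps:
B(J, u) = 280/u (B(J, u) = (174 + 106)/u = 280/u)
(-922387/227534)/B(-318, -685) = (-922387/227534)/((280/(-685))) = (-922387*1/227534)/((280*(-1/685))) = -922387/(227534*(-56/137)) = -922387/227534*(-137/56) = 126367019/12741904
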